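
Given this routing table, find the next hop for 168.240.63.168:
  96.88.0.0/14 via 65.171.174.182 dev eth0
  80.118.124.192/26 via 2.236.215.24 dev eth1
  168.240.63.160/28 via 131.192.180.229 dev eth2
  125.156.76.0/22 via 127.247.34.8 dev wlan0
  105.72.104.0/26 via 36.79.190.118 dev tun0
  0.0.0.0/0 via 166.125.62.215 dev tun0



Longest prefix match for 168.240.63.168:
  /14 96.88.0.0: no
  /26 80.118.124.192: no
  /28 168.240.63.160: MATCH
  /22 125.156.76.0: no
  /26 105.72.104.0: no
  /0 0.0.0.0: MATCH
Selected: next-hop 131.192.180.229 via eth2 (matched /28)


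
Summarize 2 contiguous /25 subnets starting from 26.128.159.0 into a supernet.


Original prefix: /25
Number of subnets: 2 = 2^1
New prefix = 25 - 1 = 24
Supernet: 26.128.159.0/24


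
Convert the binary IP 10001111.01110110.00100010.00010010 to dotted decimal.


10001111 = 143
01110110 = 118
00100010 = 34
00010010 = 18
IP: 143.118.34.18


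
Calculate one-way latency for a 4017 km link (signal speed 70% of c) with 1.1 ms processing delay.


Speed = 0.7 * 3e5 km/s = 210000 km/s
Propagation delay = 4017 / 210000 = 0.0191 s = 19.1286 ms
Processing delay = 1.1 ms
Total one-way latency = 20.2286 ms


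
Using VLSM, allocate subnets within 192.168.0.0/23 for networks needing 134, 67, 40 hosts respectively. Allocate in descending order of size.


134 hosts -> /24 (254 usable): 192.168.0.0/24
67 hosts -> /25 (126 usable): 192.168.1.0/25
40 hosts -> /26 (62 usable): 192.168.1.128/26
Allocation: 192.168.0.0/24 (134 hosts, 254 usable); 192.168.1.0/25 (67 hosts, 126 usable); 192.168.1.128/26 (40 hosts, 62 usable)


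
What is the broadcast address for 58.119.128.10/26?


Network: 58.119.128.0/26
Host bits = 6
Set all host bits to 1:
Broadcast: 58.119.128.63


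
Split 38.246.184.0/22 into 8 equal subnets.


New prefix = 22 + 3 = 25
Each subnet has 128 addresses
  38.246.184.0/25
  38.246.184.128/25
  38.246.185.0/25
  38.246.185.128/25
  38.246.186.0/25
  38.246.186.128/25
  38.246.187.0/25
  38.246.187.128/25
Subnets: 38.246.184.0/25, 38.246.184.128/25, 38.246.185.0/25, 38.246.185.128/25, 38.246.186.0/25, 38.246.186.128/25, 38.246.187.0/25, 38.246.187.128/25


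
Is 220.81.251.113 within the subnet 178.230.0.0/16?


Subnet network: 178.230.0.0
Test IP AND mask: 220.81.0.0
No, 220.81.251.113 is not in 178.230.0.0/16


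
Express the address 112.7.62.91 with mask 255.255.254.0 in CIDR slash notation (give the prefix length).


Binary: 11111111.11111111.11111110.00000000
Count leading 1s
Prefix: /23


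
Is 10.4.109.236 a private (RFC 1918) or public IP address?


RFC 1918 private ranges:
  10.0.0.0/8 (10.0.0.0 - 10.255.255.255)
  172.16.0.0/12 (172.16.0.0 - 172.31.255.255)
  192.168.0.0/16 (192.168.0.0 - 192.168.255.255)
Private (in 10.0.0.0/8)


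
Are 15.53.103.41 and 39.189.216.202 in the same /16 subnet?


Mask: 255.255.0.0
15.53.103.41 AND mask = 15.53.0.0
39.189.216.202 AND mask = 39.189.0.0
No, different subnets (15.53.0.0 vs 39.189.0.0)


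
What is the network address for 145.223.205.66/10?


IP:   10010001.11011111.11001101.01000010
Mask: 11111111.11000000.00000000.00000000
AND operation:
Net:  10010001.11000000.00000000.00000000
Network: 145.192.0.0/10


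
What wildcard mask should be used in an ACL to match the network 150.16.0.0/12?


Subnet mask: 255.240.0.0
Wildcard = 255.255.255.255 - subnet mask
255 - 255 = 0
255 - 240 = 15
255 - 0 = 255
255 - 0 = 255
Wildcard: 0.15.255.255


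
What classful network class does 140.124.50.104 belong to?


First octet: 140
Binary: 10001100
10xxxxxx -> Class B (128-191)
Class B, default mask 255.255.0.0 (/16)


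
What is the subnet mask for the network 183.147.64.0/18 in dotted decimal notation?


/18 means 18 network bits, 14 host bits
Binary: 11111111111111111100000000000000
Mask: 255.255.192.0


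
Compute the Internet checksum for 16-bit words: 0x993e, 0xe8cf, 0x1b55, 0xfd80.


Sum all words (with carry folding):
+ 0x993e = 0x993e
+ 0xe8cf = 0x820e
+ 0x1b55 = 0x9d63
+ 0xfd80 = 0x9ae4
One's complement: ~0x9ae4
Checksum = 0x651b


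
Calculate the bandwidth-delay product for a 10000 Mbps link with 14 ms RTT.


BDP = bandwidth * RTT
= 10000 Mbps * 14 ms
= 10000 * 1e6 * 14 / 1000 bits
= 140000000 bits
= 17500000 bytes
= 17089.8438 KB
BDP = 140000000 bits (17500000 bytes)


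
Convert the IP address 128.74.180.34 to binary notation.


128 = 10000000
74 = 01001010
180 = 10110100
34 = 00100010
Binary: 10000000.01001010.10110100.00100010


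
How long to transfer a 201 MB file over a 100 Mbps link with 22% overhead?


Effective throughput = 100 * (1 - 22/100) = 78 Mbps
File size in Mb = 201 * 8 = 1608 Mb
Time = 1608 / 78
Time = 20.6154 seconds


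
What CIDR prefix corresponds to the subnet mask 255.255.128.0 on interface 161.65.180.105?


Binary: 11111111.11111111.10000000.00000000
Count leading 1s
Prefix: /17


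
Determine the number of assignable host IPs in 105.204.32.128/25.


Host bits = 32 - 25 = 7
Total addresses = 2^7 = 128
Usable = total - 2 (network and broadcast)
Usable hosts: 126


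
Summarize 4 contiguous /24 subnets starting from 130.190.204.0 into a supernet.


Original prefix: /24
Number of subnets: 4 = 2^2
New prefix = 24 - 2 = 22
Supernet: 130.190.204.0/22


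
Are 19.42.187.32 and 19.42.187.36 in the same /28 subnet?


Mask: 255.255.255.240
19.42.187.32 AND mask = 19.42.187.32
19.42.187.36 AND mask = 19.42.187.32
Yes, same subnet (19.42.187.32)


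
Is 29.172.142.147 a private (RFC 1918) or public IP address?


RFC 1918 private ranges:
  10.0.0.0/8 (10.0.0.0 - 10.255.255.255)
  172.16.0.0/12 (172.16.0.0 - 172.31.255.255)
  192.168.0.0/16 (192.168.0.0 - 192.168.255.255)
Public (not in any RFC 1918 range)


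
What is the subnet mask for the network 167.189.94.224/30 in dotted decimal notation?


/30 means 30 network bits, 2 host bits
Binary: 11111111111111111111111111111100
Mask: 255.255.255.252


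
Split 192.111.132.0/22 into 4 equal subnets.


New prefix = 22 + 2 = 24
Each subnet has 256 addresses
  192.111.132.0/24
  192.111.133.0/24
  192.111.134.0/24
  192.111.135.0/24
Subnets: 192.111.132.0/24, 192.111.133.0/24, 192.111.134.0/24, 192.111.135.0/24


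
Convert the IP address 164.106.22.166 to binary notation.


164 = 10100100
106 = 01101010
22 = 00010110
166 = 10100110
Binary: 10100100.01101010.00010110.10100110


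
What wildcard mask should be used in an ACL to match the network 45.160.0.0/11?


Subnet mask: 255.224.0.0
Wildcard = 255.255.255.255 - subnet mask
255 - 255 = 0
255 - 224 = 31
255 - 0 = 255
255 - 0 = 255
Wildcard: 0.31.255.255


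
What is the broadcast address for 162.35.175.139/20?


Network: 162.35.160.0/20
Host bits = 12
Set all host bits to 1:
Broadcast: 162.35.175.255


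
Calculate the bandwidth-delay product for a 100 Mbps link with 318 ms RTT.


BDP = bandwidth * RTT
= 100 Mbps * 318 ms
= 100 * 1e6 * 318 / 1000 bits
= 31800000 bits
= 3975000 bytes
= 3881.8359 KB
BDP = 31800000 bits (3975000 bytes)


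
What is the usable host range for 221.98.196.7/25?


Network: 221.98.196.0
Broadcast: 221.98.196.127
First usable = network + 1
Last usable = broadcast - 1
Range: 221.98.196.1 to 221.98.196.126


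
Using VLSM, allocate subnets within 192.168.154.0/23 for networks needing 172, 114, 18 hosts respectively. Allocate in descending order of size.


172 hosts -> /24 (254 usable): 192.168.154.0/24
114 hosts -> /25 (126 usable): 192.168.155.0/25
18 hosts -> /27 (30 usable): 192.168.155.128/27
Allocation: 192.168.154.0/24 (172 hosts, 254 usable); 192.168.155.0/25 (114 hosts, 126 usable); 192.168.155.128/27 (18 hosts, 30 usable)


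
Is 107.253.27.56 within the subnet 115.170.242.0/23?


Subnet network: 115.170.242.0
Test IP AND mask: 107.253.26.0
No, 107.253.27.56 is not in 115.170.242.0/23


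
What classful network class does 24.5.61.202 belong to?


First octet: 24
Binary: 00011000
0xxxxxxx -> Class A (1-126)
Class A, default mask 255.0.0.0 (/8)


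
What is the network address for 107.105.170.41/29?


IP:   01101011.01101001.10101010.00101001
Mask: 11111111.11111111.11111111.11111000
AND operation:
Net:  01101011.01101001.10101010.00101000
Network: 107.105.170.40/29


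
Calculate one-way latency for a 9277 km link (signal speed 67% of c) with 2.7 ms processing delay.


Speed = 0.67 * 3e5 km/s = 201000 km/s
Propagation delay = 9277 / 201000 = 0.0462 s = 46.1542 ms
Processing delay = 2.7 ms
Total one-way latency = 48.8542 ms


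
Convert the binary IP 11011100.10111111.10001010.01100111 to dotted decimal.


11011100 = 220
10111111 = 191
10001010 = 138
01100111 = 103
IP: 220.191.138.103


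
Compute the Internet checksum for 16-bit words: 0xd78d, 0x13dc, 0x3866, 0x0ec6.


Sum all words (with carry folding):
+ 0xd78d = 0xd78d
+ 0x13dc = 0xeb69
+ 0x3866 = 0x23d0
+ 0x0ec6 = 0x3296
One's complement: ~0x3296
Checksum = 0xcd69


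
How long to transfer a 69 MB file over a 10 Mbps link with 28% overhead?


Effective throughput = 10 * (1 - 28/100) = 7.2 Mbps
File size in Mb = 69 * 8 = 552 Mb
Time = 552 / 7.2
Time = 76.6667 seconds


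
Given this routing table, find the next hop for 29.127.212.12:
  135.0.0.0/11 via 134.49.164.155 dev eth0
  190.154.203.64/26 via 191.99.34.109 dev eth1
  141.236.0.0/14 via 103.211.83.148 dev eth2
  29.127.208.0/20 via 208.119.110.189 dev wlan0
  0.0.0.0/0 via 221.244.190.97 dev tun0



Longest prefix match for 29.127.212.12:
  /11 135.0.0.0: no
  /26 190.154.203.64: no
  /14 141.236.0.0: no
  /20 29.127.208.0: MATCH
  /0 0.0.0.0: MATCH
Selected: next-hop 208.119.110.189 via wlan0 (matched /20)


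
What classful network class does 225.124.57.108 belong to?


First octet: 225
Binary: 11100001
1110xxxx -> Class D (224-239)
Class D (multicast), default mask N/A


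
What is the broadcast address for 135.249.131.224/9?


Network: 135.128.0.0/9
Host bits = 23
Set all host bits to 1:
Broadcast: 135.255.255.255


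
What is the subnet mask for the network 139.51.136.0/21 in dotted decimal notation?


/21 means 21 network bits, 11 host bits
Binary: 11111111111111111111100000000000
Mask: 255.255.248.0


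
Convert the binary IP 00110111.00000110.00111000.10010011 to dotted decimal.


00110111 = 55
00000110 = 6
00111000 = 56
10010011 = 147
IP: 55.6.56.147


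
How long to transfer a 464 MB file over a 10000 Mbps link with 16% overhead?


Effective throughput = 10000 * (1 - 16/100) = 8400 Mbps
File size in Mb = 464 * 8 = 3712 Mb
Time = 3712 / 8400
Time = 0.4419 seconds


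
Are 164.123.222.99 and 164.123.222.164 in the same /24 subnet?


Mask: 255.255.255.0
164.123.222.99 AND mask = 164.123.222.0
164.123.222.164 AND mask = 164.123.222.0
Yes, same subnet (164.123.222.0)


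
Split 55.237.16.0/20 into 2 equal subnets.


New prefix = 20 + 1 = 21
Each subnet has 2048 addresses
  55.237.16.0/21
  55.237.24.0/21
Subnets: 55.237.16.0/21, 55.237.24.0/21


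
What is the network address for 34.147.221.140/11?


IP:   00100010.10010011.11011101.10001100
Mask: 11111111.11100000.00000000.00000000
AND operation:
Net:  00100010.10000000.00000000.00000000
Network: 34.128.0.0/11


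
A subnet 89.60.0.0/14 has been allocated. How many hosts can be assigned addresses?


Host bits = 32 - 14 = 18
Total addresses = 2^18 = 262144
Usable = total - 2 (network and broadcast)
Usable hosts: 262142


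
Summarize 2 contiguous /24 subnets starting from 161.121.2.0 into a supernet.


Original prefix: /24
Number of subnets: 2 = 2^1
New prefix = 24 - 1 = 23
Supernet: 161.121.2.0/23


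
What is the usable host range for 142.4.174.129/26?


Network: 142.4.174.128
Broadcast: 142.4.174.191
First usable = network + 1
Last usable = broadcast - 1
Range: 142.4.174.129 to 142.4.174.190


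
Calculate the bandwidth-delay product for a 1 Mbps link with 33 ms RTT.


BDP = bandwidth * RTT
= 1 Mbps * 33 ms
= 1 * 1e6 * 33 / 1000 bits
= 33000 bits
= 4125 bytes
= 4.0283 KB
BDP = 33000 bits (4125 bytes)


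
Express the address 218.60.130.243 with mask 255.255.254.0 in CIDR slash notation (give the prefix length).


Binary: 11111111.11111111.11111110.00000000
Count leading 1s
Prefix: /23


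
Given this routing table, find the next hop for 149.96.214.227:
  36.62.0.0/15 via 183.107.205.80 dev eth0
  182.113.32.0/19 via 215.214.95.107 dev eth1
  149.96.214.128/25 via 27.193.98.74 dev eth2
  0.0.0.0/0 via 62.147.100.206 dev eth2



Longest prefix match for 149.96.214.227:
  /15 36.62.0.0: no
  /19 182.113.32.0: no
  /25 149.96.214.128: MATCH
  /0 0.0.0.0: MATCH
Selected: next-hop 27.193.98.74 via eth2 (matched /25)


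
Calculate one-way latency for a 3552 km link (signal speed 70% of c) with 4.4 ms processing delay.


Speed = 0.7 * 3e5 km/s = 210000 km/s
Propagation delay = 3552 / 210000 = 0.0169 s = 16.9143 ms
Processing delay = 4.4 ms
Total one-way latency = 21.3143 ms


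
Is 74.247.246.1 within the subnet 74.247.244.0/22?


Subnet network: 74.247.244.0
Test IP AND mask: 74.247.244.0
Yes, 74.247.246.1 is in 74.247.244.0/22


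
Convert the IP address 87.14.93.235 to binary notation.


87 = 01010111
14 = 00001110
93 = 01011101
235 = 11101011
Binary: 01010111.00001110.01011101.11101011


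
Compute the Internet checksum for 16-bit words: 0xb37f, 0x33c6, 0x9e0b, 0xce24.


Sum all words (with carry folding):
+ 0xb37f = 0xb37f
+ 0x33c6 = 0xe745
+ 0x9e0b = 0x8551
+ 0xce24 = 0x5376
One's complement: ~0x5376
Checksum = 0xac89


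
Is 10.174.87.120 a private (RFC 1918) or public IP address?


RFC 1918 private ranges:
  10.0.0.0/8 (10.0.0.0 - 10.255.255.255)
  172.16.0.0/12 (172.16.0.0 - 172.31.255.255)
  192.168.0.0/16 (192.168.0.0 - 192.168.255.255)
Private (in 10.0.0.0/8)


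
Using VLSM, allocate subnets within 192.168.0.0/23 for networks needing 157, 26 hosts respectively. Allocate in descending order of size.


157 hosts -> /24 (254 usable): 192.168.0.0/24
26 hosts -> /27 (30 usable): 192.168.1.0/27
Allocation: 192.168.0.0/24 (157 hosts, 254 usable); 192.168.1.0/27 (26 hosts, 30 usable)


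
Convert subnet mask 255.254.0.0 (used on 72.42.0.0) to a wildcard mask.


Subnet mask: 255.254.0.0
Wildcard = 255.255.255.255 - subnet mask
255 - 255 = 0
255 - 254 = 1
255 - 0 = 255
255 - 0 = 255
Wildcard: 0.1.255.255


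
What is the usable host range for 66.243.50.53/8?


Network: 66.0.0.0
Broadcast: 66.255.255.255
First usable = network + 1
Last usable = broadcast - 1
Range: 66.0.0.1 to 66.255.255.254


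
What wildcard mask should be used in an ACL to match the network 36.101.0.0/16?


Subnet mask: 255.255.0.0
Wildcard = 255.255.255.255 - subnet mask
255 - 255 = 0
255 - 255 = 0
255 - 0 = 255
255 - 0 = 255
Wildcard: 0.0.255.255


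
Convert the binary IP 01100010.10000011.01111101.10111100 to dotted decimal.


01100010 = 98
10000011 = 131
01111101 = 125
10111100 = 188
IP: 98.131.125.188


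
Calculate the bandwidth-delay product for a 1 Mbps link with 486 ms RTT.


BDP = bandwidth * RTT
= 1 Mbps * 486 ms
= 1 * 1e6 * 486 / 1000 bits
= 486000 bits
= 60750 bytes
= 59.3262 KB
BDP = 486000 bits (60750 bytes)


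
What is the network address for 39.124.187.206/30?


IP:   00100111.01111100.10111011.11001110
Mask: 11111111.11111111.11111111.11111100
AND operation:
Net:  00100111.01111100.10111011.11001100
Network: 39.124.187.204/30


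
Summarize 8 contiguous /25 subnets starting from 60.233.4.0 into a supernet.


Original prefix: /25
Number of subnets: 8 = 2^3
New prefix = 25 - 3 = 22
Supernet: 60.233.4.0/22


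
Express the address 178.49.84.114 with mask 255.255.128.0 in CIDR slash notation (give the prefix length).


Binary: 11111111.11111111.10000000.00000000
Count leading 1s
Prefix: /17


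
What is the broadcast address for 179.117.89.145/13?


Network: 179.112.0.0/13
Host bits = 19
Set all host bits to 1:
Broadcast: 179.119.255.255


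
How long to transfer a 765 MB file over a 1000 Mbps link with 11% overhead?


Effective throughput = 1000 * (1 - 11/100) = 890 Mbps
File size in Mb = 765 * 8 = 6120 Mb
Time = 6120 / 890
Time = 6.8764 seconds


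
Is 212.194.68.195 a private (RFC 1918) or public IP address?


RFC 1918 private ranges:
  10.0.0.0/8 (10.0.0.0 - 10.255.255.255)
  172.16.0.0/12 (172.16.0.0 - 172.31.255.255)
  192.168.0.0/16 (192.168.0.0 - 192.168.255.255)
Public (not in any RFC 1918 range)


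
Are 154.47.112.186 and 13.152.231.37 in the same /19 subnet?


Mask: 255.255.224.0
154.47.112.186 AND mask = 154.47.96.0
13.152.231.37 AND mask = 13.152.224.0
No, different subnets (154.47.96.0 vs 13.152.224.0)


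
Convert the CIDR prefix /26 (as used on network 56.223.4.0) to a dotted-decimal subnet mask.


/26 means 26 network bits, 6 host bits
Binary: 11111111111111111111111111000000
Mask: 255.255.255.192


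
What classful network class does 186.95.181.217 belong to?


First octet: 186
Binary: 10111010
10xxxxxx -> Class B (128-191)
Class B, default mask 255.255.0.0 (/16)


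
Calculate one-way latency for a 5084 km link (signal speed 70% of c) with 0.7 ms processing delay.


Speed = 0.7 * 3e5 km/s = 210000 km/s
Propagation delay = 5084 / 210000 = 0.0242 s = 24.2095 ms
Processing delay = 0.7 ms
Total one-way latency = 24.9095 ms


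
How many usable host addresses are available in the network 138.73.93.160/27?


Host bits = 32 - 27 = 5
Total addresses = 2^5 = 32
Usable = total - 2 (network and broadcast)
Usable hosts: 30


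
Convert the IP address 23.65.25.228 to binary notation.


23 = 00010111
65 = 01000001
25 = 00011001
228 = 11100100
Binary: 00010111.01000001.00011001.11100100


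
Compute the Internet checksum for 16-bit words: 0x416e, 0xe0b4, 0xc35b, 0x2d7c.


Sum all words (with carry folding):
+ 0x416e = 0x416e
+ 0xe0b4 = 0x2223
+ 0xc35b = 0xe57e
+ 0x2d7c = 0x12fb
One's complement: ~0x12fb
Checksum = 0xed04


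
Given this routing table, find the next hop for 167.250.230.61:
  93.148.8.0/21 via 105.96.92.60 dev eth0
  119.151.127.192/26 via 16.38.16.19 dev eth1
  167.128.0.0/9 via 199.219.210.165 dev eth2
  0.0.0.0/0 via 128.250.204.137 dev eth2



Longest prefix match for 167.250.230.61:
  /21 93.148.8.0: no
  /26 119.151.127.192: no
  /9 167.128.0.0: MATCH
  /0 0.0.0.0: MATCH
Selected: next-hop 199.219.210.165 via eth2 (matched /9)


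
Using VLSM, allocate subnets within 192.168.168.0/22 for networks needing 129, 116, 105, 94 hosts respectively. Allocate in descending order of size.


129 hosts -> /24 (254 usable): 192.168.168.0/24
116 hosts -> /25 (126 usable): 192.168.169.0/25
105 hosts -> /25 (126 usable): 192.168.169.128/25
94 hosts -> /25 (126 usable): 192.168.170.0/25
Allocation: 192.168.168.0/24 (129 hosts, 254 usable); 192.168.169.0/25 (116 hosts, 126 usable); 192.168.169.128/25 (105 hosts, 126 usable); 192.168.170.0/25 (94 hosts, 126 usable)


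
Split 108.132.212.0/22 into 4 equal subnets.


New prefix = 22 + 2 = 24
Each subnet has 256 addresses
  108.132.212.0/24
  108.132.213.0/24
  108.132.214.0/24
  108.132.215.0/24
Subnets: 108.132.212.0/24, 108.132.213.0/24, 108.132.214.0/24, 108.132.215.0/24


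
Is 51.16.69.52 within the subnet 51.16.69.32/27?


Subnet network: 51.16.69.32
Test IP AND mask: 51.16.69.32
Yes, 51.16.69.52 is in 51.16.69.32/27


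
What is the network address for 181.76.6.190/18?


IP:   10110101.01001100.00000110.10111110
Mask: 11111111.11111111.11000000.00000000
AND operation:
Net:  10110101.01001100.00000000.00000000
Network: 181.76.0.0/18


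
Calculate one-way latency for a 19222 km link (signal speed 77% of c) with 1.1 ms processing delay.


Speed = 0.77 * 3e5 km/s = 231000 km/s
Propagation delay = 19222 / 231000 = 0.0832 s = 83.2121 ms
Processing delay = 1.1 ms
Total one-way latency = 84.3121 ms


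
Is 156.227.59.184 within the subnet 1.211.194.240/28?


Subnet network: 1.211.194.240
Test IP AND mask: 156.227.59.176
No, 156.227.59.184 is not in 1.211.194.240/28


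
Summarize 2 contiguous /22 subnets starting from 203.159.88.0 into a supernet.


Original prefix: /22
Number of subnets: 2 = 2^1
New prefix = 22 - 1 = 21
Supernet: 203.159.88.0/21


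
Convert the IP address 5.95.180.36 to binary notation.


5 = 00000101
95 = 01011111
180 = 10110100
36 = 00100100
Binary: 00000101.01011111.10110100.00100100


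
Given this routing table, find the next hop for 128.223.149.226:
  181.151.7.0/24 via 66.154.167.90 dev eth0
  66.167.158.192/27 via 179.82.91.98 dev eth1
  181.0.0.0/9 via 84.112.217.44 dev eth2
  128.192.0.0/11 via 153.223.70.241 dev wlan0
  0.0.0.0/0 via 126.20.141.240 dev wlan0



Longest prefix match for 128.223.149.226:
  /24 181.151.7.0: no
  /27 66.167.158.192: no
  /9 181.0.0.0: no
  /11 128.192.0.0: MATCH
  /0 0.0.0.0: MATCH
Selected: next-hop 153.223.70.241 via wlan0 (matched /11)


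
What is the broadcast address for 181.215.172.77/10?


Network: 181.192.0.0/10
Host bits = 22
Set all host bits to 1:
Broadcast: 181.255.255.255


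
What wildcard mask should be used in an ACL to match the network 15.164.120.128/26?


Subnet mask: 255.255.255.192
Wildcard = 255.255.255.255 - subnet mask
255 - 255 = 0
255 - 255 = 0
255 - 255 = 0
255 - 192 = 63
Wildcard: 0.0.0.63


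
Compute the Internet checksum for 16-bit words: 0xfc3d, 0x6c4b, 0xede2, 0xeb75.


Sum all words (with carry folding):
+ 0xfc3d = 0xfc3d
+ 0x6c4b = 0x6889
+ 0xede2 = 0x566c
+ 0xeb75 = 0x41e2
One's complement: ~0x41e2
Checksum = 0xbe1d


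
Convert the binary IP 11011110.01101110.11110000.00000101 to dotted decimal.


11011110 = 222
01101110 = 110
11110000 = 240
00000101 = 5
IP: 222.110.240.5


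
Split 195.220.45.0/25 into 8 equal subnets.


New prefix = 25 + 3 = 28
Each subnet has 16 addresses
  195.220.45.0/28
  195.220.45.16/28
  195.220.45.32/28
  195.220.45.48/28
  195.220.45.64/28
  195.220.45.80/28
  195.220.45.96/28
  195.220.45.112/28
Subnets: 195.220.45.0/28, 195.220.45.16/28, 195.220.45.32/28, 195.220.45.48/28, 195.220.45.64/28, 195.220.45.80/28, 195.220.45.96/28, 195.220.45.112/28


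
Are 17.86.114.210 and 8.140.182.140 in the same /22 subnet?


Mask: 255.255.252.0
17.86.114.210 AND mask = 17.86.112.0
8.140.182.140 AND mask = 8.140.180.0
No, different subnets (17.86.112.0 vs 8.140.180.0)


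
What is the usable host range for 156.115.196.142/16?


Network: 156.115.0.0
Broadcast: 156.115.255.255
First usable = network + 1
Last usable = broadcast - 1
Range: 156.115.0.1 to 156.115.255.254


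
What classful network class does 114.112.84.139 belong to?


First octet: 114
Binary: 01110010
0xxxxxxx -> Class A (1-126)
Class A, default mask 255.0.0.0 (/8)


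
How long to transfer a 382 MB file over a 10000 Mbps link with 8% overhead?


Effective throughput = 10000 * (1 - 8/100) = 9200 Mbps
File size in Mb = 382 * 8 = 3056 Mb
Time = 3056 / 9200
Time = 0.3322 seconds


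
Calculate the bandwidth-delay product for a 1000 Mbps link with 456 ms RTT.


BDP = bandwidth * RTT
= 1000 Mbps * 456 ms
= 1000 * 1e6 * 456 / 1000 bits
= 456000000 bits
= 57000000 bytes
= 55664.0625 KB
BDP = 456000000 bits (57000000 bytes)


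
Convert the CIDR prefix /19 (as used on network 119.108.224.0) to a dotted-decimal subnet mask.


/19 means 19 network bits, 13 host bits
Binary: 11111111111111111110000000000000
Mask: 255.255.224.0


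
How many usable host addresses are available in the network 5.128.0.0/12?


Host bits = 32 - 12 = 20
Total addresses = 2^20 = 1048576
Usable = total - 2 (network and broadcast)
Usable hosts: 1048574


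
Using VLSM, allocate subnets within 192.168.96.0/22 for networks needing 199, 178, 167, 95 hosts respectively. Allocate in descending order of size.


199 hosts -> /24 (254 usable): 192.168.96.0/24
178 hosts -> /24 (254 usable): 192.168.97.0/24
167 hosts -> /24 (254 usable): 192.168.98.0/24
95 hosts -> /25 (126 usable): 192.168.99.0/25
Allocation: 192.168.96.0/24 (199 hosts, 254 usable); 192.168.97.0/24 (178 hosts, 254 usable); 192.168.98.0/24 (167 hosts, 254 usable); 192.168.99.0/25 (95 hosts, 126 usable)


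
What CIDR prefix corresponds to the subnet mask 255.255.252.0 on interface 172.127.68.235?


Binary: 11111111.11111111.11111100.00000000
Count leading 1s
Prefix: /22


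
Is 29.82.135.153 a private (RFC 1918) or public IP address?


RFC 1918 private ranges:
  10.0.0.0/8 (10.0.0.0 - 10.255.255.255)
  172.16.0.0/12 (172.16.0.0 - 172.31.255.255)
  192.168.0.0/16 (192.168.0.0 - 192.168.255.255)
Public (not in any RFC 1918 range)


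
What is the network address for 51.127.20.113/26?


IP:   00110011.01111111.00010100.01110001
Mask: 11111111.11111111.11111111.11000000
AND operation:
Net:  00110011.01111111.00010100.01000000
Network: 51.127.20.64/26


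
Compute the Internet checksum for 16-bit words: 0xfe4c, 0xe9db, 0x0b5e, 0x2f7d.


Sum all words (with carry folding):
+ 0xfe4c = 0xfe4c
+ 0xe9db = 0xe828
+ 0x0b5e = 0xf386
+ 0x2f7d = 0x2304
One's complement: ~0x2304
Checksum = 0xdcfb


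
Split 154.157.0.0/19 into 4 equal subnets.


New prefix = 19 + 2 = 21
Each subnet has 2048 addresses
  154.157.0.0/21
  154.157.8.0/21
  154.157.16.0/21
  154.157.24.0/21
Subnets: 154.157.0.0/21, 154.157.8.0/21, 154.157.16.0/21, 154.157.24.0/21


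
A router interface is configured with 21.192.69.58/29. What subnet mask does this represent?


/29 means 29 network bits, 3 host bits
Binary: 11111111111111111111111111111000
Mask: 255.255.255.248


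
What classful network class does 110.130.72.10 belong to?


First octet: 110
Binary: 01101110
0xxxxxxx -> Class A (1-126)
Class A, default mask 255.0.0.0 (/8)


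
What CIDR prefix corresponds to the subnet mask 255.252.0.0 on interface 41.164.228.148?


Binary: 11111111.11111100.00000000.00000000
Count leading 1s
Prefix: /14


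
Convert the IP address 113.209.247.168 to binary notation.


113 = 01110001
209 = 11010001
247 = 11110111
168 = 10101000
Binary: 01110001.11010001.11110111.10101000


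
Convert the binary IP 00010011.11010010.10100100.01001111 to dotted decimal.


00010011 = 19
11010010 = 210
10100100 = 164
01001111 = 79
IP: 19.210.164.79


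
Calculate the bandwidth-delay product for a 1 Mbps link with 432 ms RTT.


BDP = bandwidth * RTT
= 1 Mbps * 432 ms
= 1 * 1e6 * 432 / 1000 bits
= 432000 bits
= 54000 bytes
= 52.7344 KB
BDP = 432000 bits (54000 bytes)


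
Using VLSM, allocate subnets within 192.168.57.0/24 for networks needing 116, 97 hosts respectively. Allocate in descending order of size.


116 hosts -> /25 (126 usable): 192.168.57.0/25
97 hosts -> /25 (126 usable): 192.168.57.128/25
Allocation: 192.168.57.0/25 (116 hosts, 126 usable); 192.168.57.128/25 (97 hosts, 126 usable)


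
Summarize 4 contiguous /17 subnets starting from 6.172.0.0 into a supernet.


Original prefix: /17
Number of subnets: 4 = 2^2
New prefix = 17 - 2 = 15
Supernet: 6.172.0.0/15


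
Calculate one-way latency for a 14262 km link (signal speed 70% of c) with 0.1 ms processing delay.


Speed = 0.7 * 3e5 km/s = 210000 km/s
Propagation delay = 14262 / 210000 = 0.0679 s = 67.9143 ms
Processing delay = 0.1 ms
Total one-way latency = 68.0143 ms


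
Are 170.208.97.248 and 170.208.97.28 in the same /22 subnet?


Mask: 255.255.252.0
170.208.97.248 AND mask = 170.208.96.0
170.208.97.28 AND mask = 170.208.96.0
Yes, same subnet (170.208.96.0)


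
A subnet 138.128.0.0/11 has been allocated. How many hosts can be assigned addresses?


Host bits = 32 - 11 = 21
Total addresses = 2^21 = 2097152
Usable = total - 2 (network and broadcast)
Usable hosts: 2097150


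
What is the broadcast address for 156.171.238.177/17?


Network: 156.171.128.0/17
Host bits = 15
Set all host bits to 1:
Broadcast: 156.171.255.255


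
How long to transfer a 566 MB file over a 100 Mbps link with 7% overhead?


Effective throughput = 100 * (1 - 7/100) = 93 Mbps
File size in Mb = 566 * 8 = 4528 Mb
Time = 4528 / 93
Time = 48.6882 seconds


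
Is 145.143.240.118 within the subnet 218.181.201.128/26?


Subnet network: 218.181.201.128
Test IP AND mask: 145.143.240.64
No, 145.143.240.118 is not in 218.181.201.128/26


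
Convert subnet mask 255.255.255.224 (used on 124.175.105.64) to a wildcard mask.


Subnet mask: 255.255.255.224
Wildcard = 255.255.255.255 - subnet mask
255 - 255 = 0
255 - 255 = 0
255 - 255 = 0
255 - 224 = 31
Wildcard: 0.0.0.31


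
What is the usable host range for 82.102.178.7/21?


Network: 82.102.176.0
Broadcast: 82.102.183.255
First usable = network + 1
Last usable = broadcast - 1
Range: 82.102.176.1 to 82.102.183.254


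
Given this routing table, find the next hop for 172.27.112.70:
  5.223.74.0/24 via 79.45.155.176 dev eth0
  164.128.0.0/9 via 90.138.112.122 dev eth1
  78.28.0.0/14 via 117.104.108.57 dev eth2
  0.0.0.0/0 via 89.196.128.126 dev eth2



Longest prefix match for 172.27.112.70:
  /24 5.223.74.0: no
  /9 164.128.0.0: no
  /14 78.28.0.0: no
  /0 0.0.0.0: MATCH
Selected: next-hop 89.196.128.126 via eth2 (matched /0)


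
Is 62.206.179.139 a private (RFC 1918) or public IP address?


RFC 1918 private ranges:
  10.0.0.0/8 (10.0.0.0 - 10.255.255.255)
  172.16.0.0/12 (172.16.0.0 - 172.31.255.255)
  192.168.0.0/16 (192.168.0.0 - 192.168.255.255)
Public (not in any RFC 1918 range)


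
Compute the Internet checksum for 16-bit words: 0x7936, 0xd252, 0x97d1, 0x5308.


Sum all words (with carry folding):
+ 0x7936 = 0x7936
+ 0xd252 = 0x4b89
+ 0x97d1 = 0xe35a
+ 0x5308 = 0x3663
One's complement: ~0x3663
Checksum = 0xc99c


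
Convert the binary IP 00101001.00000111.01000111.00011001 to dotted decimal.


00101001 = 41
00000111 = 7
01000111 = 71
00011001 = 25
IP: 41.7.71.25


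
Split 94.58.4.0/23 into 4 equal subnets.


New prefix = 23 + 2 = 25
Each subnet has 128 addresses
  94.58.4.0/25
  94.58.4.128/25
  94.58.5.0/25
  94.58.5.128/25
Subnets: 94.58.4.0/25, 94.58.4.128/25, 94.58.5.0/25, 94.58.5.128/25


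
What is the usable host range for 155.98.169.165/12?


Network: 155.96.0.0
Broadcast: 155.111.255.255
First usable = network + 1
Last usable = broadcast - 1
Range: 155.96.0.1 to 155.111.255.254


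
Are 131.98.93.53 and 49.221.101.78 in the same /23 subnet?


Mask: 255.255.254.0
131.98.93.53 AND mask = 131.98.92.0
49.221.101.78 AND mask = 49.221.100.0
No, different subnets (131.98.92.0 vs 49.221.100.0)


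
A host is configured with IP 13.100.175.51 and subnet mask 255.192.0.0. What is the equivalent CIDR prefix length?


Binary: 11111111.11000000.00000000.00000000
Count leading 1s
Prefix: /10


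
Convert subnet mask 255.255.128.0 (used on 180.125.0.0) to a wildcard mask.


Subnet mask: 255.255.128.0
Wildcard = 255.255.255.255 - subnet mask
255 - 255 = 0
255 - 255 = 0
255 - 128 = 127
255 - 0 = 255
Wildcard: 0.0.127.255


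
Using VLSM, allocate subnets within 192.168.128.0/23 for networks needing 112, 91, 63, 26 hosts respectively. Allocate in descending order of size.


112 hosts -> /25 (126 usable): 192.168.128.0/25
91 hosts -> /25 (126 usable): 192.168.128.128/25
63 hosts -> /25 (126 usable): 192.168.129.0/25
26 hosts -> /27 (30 usable): 192.168.129.128/27
Allocation: 192.168.128.0/25 (112 hosts, 126 usable); 192.168.128.128/25 (91 hosts, 126 usable); 192.168.129.0/25 (63 hosts, 126 usable); 192.168.129.128/27 (26 hosts, 30 usable)


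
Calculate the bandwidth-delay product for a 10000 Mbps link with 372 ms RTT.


BDP = bandwidth * RTT
= 10000 Mbps * 372 ms
= 10000 * 1e6 * 372 / 1000 bits
= 3720000000 bits
= 465000000 bytes
= 454101.5625 KB
BDP = 3720000000 bits (465000000 bytes)


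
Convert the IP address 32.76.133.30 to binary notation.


32 = 00100000
76 = 01001100
133 = 10000101
30 = 00011110
Binary: 00100000.01001100.10000101.00011110


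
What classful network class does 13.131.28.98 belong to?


First octet: 13
Binary: 00001101
0xxxxxxx -> Class A (1-126)
Class A, default mask 255.0.0.0 (/8)


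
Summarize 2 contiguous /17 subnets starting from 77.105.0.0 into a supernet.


Original prefix: /17
Number of subnets: 2 = 2^1
New prefix = 17 - 1 = 16
Supernet: 77.105.0.0/16


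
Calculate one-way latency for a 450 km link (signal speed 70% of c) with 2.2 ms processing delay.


Speed = 0.7 * 3e5 km/s = 210000 km/s
Propagation delay = 450 / 210000 = 0.0021 s = 2.1429 ms
Processing delay = 2.2 ms
Total one-way latency = 4.3429 ms


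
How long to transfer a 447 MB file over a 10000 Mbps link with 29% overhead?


Effective throughput = 10000 * (1 - 29/100) = 7100 Mbps
File size in Mb = 447 * 8 = 3576 Mb
Time = 3576 / 7100
Time = 0.5037 seconds


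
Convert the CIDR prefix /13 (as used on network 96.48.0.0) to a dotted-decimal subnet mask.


/13 means 13 network bits, 19 host bits
Binary: 11111111111110000000000000000000
Mask: 255.248.0.0


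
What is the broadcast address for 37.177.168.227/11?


Network: 37.160.0.0/11
Host bits = 21
Set all host bits to 1:
Broadcast: 37.191.255.255


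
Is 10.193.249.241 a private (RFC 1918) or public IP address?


RFC 1918 private ranges:
  10.0.0.0/8 (10.0.0.0 - 10.255.255.255)
  172.16.0.0/12 (172.16.0.0 - 172.31.255.255)
  192.168.0.0/16 (192.168.0.0 - 192.168.255.255)
Private (in 10.0.0.0/8)


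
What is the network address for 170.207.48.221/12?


IP:   10101010.11001111.00110000.11011101
Mask: 11111111.11110000.00000000.00000000
AND operation:
Net:  10101010.11000000.00000000.00000000
Network: 170.192.0.0/12


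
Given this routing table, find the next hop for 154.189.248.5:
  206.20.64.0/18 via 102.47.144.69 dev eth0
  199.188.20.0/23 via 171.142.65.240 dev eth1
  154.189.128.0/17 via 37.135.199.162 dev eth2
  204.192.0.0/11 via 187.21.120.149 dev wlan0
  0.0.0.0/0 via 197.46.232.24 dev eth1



Longest prefix match for 154.189.248.5:
  /18 206.20.64.0: no
  /23 199.188.20.0: no
  /17 154.189.128.0: MATCH
  /11 204.192.0.0: no
  /0 0.0.0.0: MATCH
Selected: next-hop 37.135.199.162 via eth2 (matched /17)


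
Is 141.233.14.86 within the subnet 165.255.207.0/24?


Subnet network: 165.255.207.0
Test IP AND mask: 141.233.14.0
No, 141.233.14.86 is not in 165.255.207.0/24


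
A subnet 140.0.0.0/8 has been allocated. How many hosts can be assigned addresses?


Host bits = 32 - 8 = 24
Total addresses = 2^24 = 16777216
Usable = total - 2 (network and broadcast)
Usable hosts: 16777214


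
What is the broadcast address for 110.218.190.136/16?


Network: 110.218.0.0/16
Host bits = 16
Set all host bits to 1:
Broadcast: 110.218.255.255


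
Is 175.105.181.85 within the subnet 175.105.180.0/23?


Subnet network: 175.105.180.0
Test IP AND mask: 175.105.180.0
Yes, 175.105.181.85 is in 175.105.180.0/23


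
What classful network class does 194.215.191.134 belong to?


First octet: 194
Binary: 11000010
110xxxxx -> Class C (192-223)
Class C, default mask 255.255.255.0 (/24)


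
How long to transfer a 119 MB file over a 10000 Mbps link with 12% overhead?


Effective throughput = 10000 * (1 - 12/100) = 8800 Mbps
File size in Mb = 119 * 8 = 952 Mb
Time = 952 / 8800
Time = 0.1082 seconds


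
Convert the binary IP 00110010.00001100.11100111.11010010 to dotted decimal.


00110010 = 50
00001100 = 12
11100111 = 231
11010010 = 210
IP: 50.12.231.210


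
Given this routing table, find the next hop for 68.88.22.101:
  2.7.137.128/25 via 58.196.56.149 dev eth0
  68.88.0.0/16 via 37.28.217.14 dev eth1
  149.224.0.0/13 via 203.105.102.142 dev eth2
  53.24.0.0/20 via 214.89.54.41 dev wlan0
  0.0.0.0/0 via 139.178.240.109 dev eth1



Longest prefix match for 68.88.22.101:
  /25 2.7.137.128: no
  /16 68.88.0.0: MATCH
  /13 149.224.0.0: no
  /20 53.24.0.0: no
  /0 0.0.0.0: MATCH
Selected: next-hop 37.28.217.14 via eth1 (matched /16)


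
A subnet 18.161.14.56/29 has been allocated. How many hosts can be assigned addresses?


Host bits = 32 - 29 = 3
Total addresses = 2^3 = 8
Usable = total - 2 (network and broadcast)
Usable hosts: 6


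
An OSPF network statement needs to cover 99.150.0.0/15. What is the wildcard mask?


Subnet mask: 255.254.0.0
Wildcard = 255.255.255.255 - subnet mask
255 - 255 = 0
255 - 254 = 1
255 - 0 = 255
255 - 0 = 255
Wildcard: 0.1.255.255


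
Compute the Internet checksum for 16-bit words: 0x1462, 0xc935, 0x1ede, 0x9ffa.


Sum all words (with carry folding):
+ 0x1462 = 0x1462
+ 0xc935 = 0xdd97
+ 0x1ede = 0xfc75
+ 0x9ffa = 0x9c70
One's complement: ~0x9c70
Checksum = 0x638f


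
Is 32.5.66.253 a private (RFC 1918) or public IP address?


RFC 1918 private ranges:
  10.0.0.0/8 (10.0.0.0 - 10.255.255.255)
  172.16.0.0/12 (172.16.0.0 - 172.31.255.255)
  192.168.0.0/16 (192.168.0.0 - 192.168.255.255)
Public (not in any RFC 1918 range)


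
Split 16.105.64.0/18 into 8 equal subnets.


New prefix = 18 + 3 = 21
Each subnet has 2048 addresses
  16.105.64.0/21
  16.105.72.0/21
  16.105.80.0/21
  16.105.88.0/21
  16.105.96.0/21
  16.105.104.0/21
  16.105.112.0/21
  16.105.120.0/21
Subnets: 16.105.64.0/21, 16.105.72.0/21, 16.105.80.0/21, 16.105.88.0/21, 16.105.96.0/21, 16.105.104.0/21, 16.105.112.0/21, 16.105.120.0/21


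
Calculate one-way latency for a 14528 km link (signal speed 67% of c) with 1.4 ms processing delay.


Speed = 0.67 * 3e5 km/s = 201000 km/s
Propagation delay = 14528 / 201000 = 0.0723 s = 72.2786 ms
Processing delay = 1.4 ms
Total one-way latency = 73.6786 ms


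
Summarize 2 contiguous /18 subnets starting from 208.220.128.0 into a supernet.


Original prefix: /18
Number of subnets: 2 = 2^1
New prefix = 18 - 1 = 17
Supernet: 208.220.128.0/17


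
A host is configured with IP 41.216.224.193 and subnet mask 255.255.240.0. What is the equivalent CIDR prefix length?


Binary: 11111111.11111111.11110000.00000000
Count leading 1s
Prefix: /20


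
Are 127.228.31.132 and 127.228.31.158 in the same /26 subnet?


Mask: 255.255.255.192
127.228.31.132 AND mask = 127.228.31.128
127.228.31.158 AND mask = 127.228.31.128
Yes, same subnet (127.228.31.128)


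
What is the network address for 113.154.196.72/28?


IP:   01110001.10011010.11000100.01001000
Mask: 11111111.11111111.11111111.11110000
AND operation:
Net:  01110001.10011010.11000100.01000000
Network: 113.154.196.64/28


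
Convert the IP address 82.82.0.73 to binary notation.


82 = 01010010
82 = 01010010
0 = 00000000
73 = 01001001
Binary: 01010010.01010010.00000000.01001001


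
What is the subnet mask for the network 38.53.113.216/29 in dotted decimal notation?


/29 means 29 network bits, 3 host bits
Binary: 11111111111111111111111111111000
Mask: 255.255.255.248


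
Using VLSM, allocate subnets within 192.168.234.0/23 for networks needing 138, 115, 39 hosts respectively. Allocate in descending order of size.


138 hosts -> /24 (254 usable): 192.168.234.0/24
115 hosts -> /25 (126 usable): 192.168.235.0/25
39 hosts -> /26 (62 usable): 192.168.235.128/26
Allocation: 192.168.234.0/24 (138 hosts, 254 usable); 192.168.235.0/25 (115 hosts, 126 usable); 192.168.235.128/26 (39 hosts, 62 usable)


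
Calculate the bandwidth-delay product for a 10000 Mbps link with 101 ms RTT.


BDP = bandwidth * RTT
= 10000 Mbps * 101 ms
= 10000 * 1e6 * 101 / 1000 bits
= 1010000000 bits
= 126250000 bytes
= 123291.0156 KB
BDP = 1010000000 bits (126250000 bytes)


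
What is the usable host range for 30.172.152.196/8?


Network: 30.0.0.0
Broadcast: 30.255.255.255
First usable = network + 1
Last usable = broadcast - 1
Range: 30.0.0.1 to 30.255.255.254


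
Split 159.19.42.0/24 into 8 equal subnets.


New prefix = 24 + 3 = 27
Each subnet has 32 addresses
  159.19.42.0/27
  159.19.42.32/27
  159.19.42.64/27
  159.19.42.96/27
  159.19.42.128/27
  159.19.42.160/27
  159.19.42.192/27
  159.19.42.224/27
Subnets: 159.19.42.0/27, 159.19.42.32/27, 159.19.42.64/27, 159.19.42.96/27, 159.19.42.128/27, 159.19.42.160/27, 159.19.42.192/27, 159.19.42.224/27
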